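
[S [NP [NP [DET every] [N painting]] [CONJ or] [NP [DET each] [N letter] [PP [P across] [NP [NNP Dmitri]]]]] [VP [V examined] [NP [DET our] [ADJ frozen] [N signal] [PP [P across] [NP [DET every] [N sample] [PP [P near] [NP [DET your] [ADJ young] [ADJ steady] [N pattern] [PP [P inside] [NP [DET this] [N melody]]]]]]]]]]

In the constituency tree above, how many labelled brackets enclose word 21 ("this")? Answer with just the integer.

10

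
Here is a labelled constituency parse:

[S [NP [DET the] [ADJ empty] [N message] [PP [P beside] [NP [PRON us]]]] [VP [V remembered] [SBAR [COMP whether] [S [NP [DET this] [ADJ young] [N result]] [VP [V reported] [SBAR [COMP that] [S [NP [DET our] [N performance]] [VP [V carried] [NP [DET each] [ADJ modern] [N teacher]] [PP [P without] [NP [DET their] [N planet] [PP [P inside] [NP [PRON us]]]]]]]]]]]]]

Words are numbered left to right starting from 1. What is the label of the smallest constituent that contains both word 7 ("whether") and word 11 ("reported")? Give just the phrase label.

Both words fall inside [SBAR whether this young result reported that our performance carried each modern teacher without their planet inside us] (words 7–23), and no smaller constituent contains them both. Label: SBAR.

SBAR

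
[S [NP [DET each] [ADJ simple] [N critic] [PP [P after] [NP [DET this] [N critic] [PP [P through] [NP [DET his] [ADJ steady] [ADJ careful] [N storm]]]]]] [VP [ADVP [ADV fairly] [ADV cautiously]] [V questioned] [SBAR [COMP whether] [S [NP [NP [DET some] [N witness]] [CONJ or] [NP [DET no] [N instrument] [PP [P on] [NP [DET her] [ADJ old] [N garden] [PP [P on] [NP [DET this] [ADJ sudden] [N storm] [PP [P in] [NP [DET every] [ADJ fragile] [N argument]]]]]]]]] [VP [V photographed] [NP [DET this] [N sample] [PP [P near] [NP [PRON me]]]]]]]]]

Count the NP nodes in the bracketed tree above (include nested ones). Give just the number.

11

The NP constituents are: [NP each simple critic after this critic through his steady careful storm]; [NP this critic through his steady careful storm]; [NP his steady careful storm]; [NP some witness or no instrument on her old garden on this sudden storm in every fragile argument]; [NP some witness]; [NP no instrument on her old garden on this sudden storm in every fragile argument] …. Total: 11.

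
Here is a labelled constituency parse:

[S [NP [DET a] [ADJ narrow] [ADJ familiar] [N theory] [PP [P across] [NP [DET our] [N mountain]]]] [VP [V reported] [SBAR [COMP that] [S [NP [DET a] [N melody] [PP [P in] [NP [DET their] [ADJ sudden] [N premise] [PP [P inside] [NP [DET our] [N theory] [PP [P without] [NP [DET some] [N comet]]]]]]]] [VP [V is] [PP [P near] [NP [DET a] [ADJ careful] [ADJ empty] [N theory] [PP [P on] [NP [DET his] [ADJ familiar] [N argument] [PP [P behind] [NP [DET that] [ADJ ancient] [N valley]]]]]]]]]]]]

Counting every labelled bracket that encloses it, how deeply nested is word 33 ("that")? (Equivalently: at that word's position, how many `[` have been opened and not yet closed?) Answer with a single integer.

12

Counting open brackets not yet closed at "that": [S [VP [SBAR [S [VP [PP [NP [PP [NP [PP [NP [DET = 12.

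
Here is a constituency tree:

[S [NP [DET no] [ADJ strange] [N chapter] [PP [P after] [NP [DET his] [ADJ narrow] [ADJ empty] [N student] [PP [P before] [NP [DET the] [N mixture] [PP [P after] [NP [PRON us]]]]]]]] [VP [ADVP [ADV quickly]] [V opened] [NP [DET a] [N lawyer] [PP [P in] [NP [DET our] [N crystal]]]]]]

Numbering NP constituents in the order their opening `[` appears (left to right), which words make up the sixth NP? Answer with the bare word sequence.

our crystal

In left-to-right order the NP constituents are "no strange chapter after his narrow empty student before the mixture after us"; "his narrow empty student before the mixture after us"; "the mixture after us"; "us"; "a lawyer in our crystal"; "our crystal". Number 6 is "our crystal".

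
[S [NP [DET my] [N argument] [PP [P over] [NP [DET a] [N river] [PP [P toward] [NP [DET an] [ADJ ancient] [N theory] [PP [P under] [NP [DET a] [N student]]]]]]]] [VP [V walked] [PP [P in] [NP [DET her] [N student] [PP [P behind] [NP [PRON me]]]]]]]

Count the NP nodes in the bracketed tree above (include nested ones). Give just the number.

6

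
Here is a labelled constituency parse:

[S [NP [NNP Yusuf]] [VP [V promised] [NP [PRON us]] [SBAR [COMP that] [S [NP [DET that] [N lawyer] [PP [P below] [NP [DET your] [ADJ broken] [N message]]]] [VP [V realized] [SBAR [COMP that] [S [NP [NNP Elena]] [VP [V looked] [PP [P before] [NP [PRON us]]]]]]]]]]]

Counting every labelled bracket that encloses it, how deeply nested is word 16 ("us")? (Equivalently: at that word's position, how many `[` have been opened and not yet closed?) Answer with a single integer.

11

The word sits inside PRON, which is inside NP, inside PP, inside VP, inside S, inside SBAR, inside VP, inside S, inside SBAR, inside VP, inside S — 11 brackets in all.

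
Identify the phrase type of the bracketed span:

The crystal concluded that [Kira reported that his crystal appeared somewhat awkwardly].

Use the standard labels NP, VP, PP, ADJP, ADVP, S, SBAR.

S

The bracketed span "Kira reported that his crystal appeared somewhat awkwardly" is headed by "reported", making it a clause (S).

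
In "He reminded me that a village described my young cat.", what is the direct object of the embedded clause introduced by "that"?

my young cat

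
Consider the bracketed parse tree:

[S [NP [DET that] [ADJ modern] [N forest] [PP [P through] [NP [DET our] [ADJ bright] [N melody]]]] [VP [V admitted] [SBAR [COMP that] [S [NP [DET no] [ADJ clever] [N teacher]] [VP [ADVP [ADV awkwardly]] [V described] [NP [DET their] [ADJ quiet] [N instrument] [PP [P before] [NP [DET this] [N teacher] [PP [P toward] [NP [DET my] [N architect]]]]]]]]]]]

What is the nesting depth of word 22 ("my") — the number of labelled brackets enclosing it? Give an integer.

11

Counting open brackets not yet closed at "my": [S [VP [SBAR [S [VP [NP [PP [NP [PP [NP [DET = 11.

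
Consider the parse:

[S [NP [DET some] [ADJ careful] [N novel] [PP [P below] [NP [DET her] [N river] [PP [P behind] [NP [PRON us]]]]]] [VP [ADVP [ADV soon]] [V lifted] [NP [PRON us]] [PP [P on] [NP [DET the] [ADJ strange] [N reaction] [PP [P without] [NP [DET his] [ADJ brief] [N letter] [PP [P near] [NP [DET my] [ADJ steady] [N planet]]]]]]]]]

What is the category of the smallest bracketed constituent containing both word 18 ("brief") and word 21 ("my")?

NP

Both words fall inside [NP his brief letter near my steady planet] (words 17–23), and no smaller constituent contains them both. Label: NP.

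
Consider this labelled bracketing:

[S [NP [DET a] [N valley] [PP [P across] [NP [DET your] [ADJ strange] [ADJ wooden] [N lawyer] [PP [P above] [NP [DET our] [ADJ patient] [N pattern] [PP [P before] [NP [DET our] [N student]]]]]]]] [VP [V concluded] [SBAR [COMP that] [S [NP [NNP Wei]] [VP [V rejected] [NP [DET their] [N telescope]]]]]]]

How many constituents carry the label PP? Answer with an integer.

3

The PP constituents are: [PP across your strange wooden lawyer above our patient pattern before our student]; [PP above our patient pattern before our student]; [PP before our student]. Total: 3.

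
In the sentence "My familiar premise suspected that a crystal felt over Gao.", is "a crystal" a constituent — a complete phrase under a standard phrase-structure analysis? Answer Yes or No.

These words form the whole noun phrase headed by "crystal", so yes — one constituent.

Yes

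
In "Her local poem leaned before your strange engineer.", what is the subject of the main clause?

her local poem

"her local poem" is the NP that combines with the VP headed by "leaned" to form the main clause — the subject.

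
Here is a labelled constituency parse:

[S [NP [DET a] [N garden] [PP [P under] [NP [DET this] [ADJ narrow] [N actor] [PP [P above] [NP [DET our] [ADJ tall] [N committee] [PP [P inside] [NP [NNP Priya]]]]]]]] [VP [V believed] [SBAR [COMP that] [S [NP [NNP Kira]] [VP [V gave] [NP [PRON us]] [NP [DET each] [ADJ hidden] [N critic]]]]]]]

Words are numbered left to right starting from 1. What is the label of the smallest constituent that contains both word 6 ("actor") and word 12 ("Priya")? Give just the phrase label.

Word 6 lies under S → NP → PP → NP → N; word 12 lies under S → NP → PP → NP → PP → NP → PP → NP → NNP. The lowest shared node is the NP.

NP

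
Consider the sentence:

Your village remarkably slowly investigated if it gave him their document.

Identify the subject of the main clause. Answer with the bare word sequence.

your village

In the main clause the verb is "investigated"; the NP preceding it, "your village", is the subject.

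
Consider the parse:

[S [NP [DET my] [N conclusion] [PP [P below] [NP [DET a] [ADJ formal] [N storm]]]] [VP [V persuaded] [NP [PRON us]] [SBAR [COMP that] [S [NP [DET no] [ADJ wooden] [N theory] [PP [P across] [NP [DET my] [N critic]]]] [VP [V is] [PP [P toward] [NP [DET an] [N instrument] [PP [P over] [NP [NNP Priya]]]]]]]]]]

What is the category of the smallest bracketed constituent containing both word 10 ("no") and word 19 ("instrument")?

S

Word 10 lies under S → VP → SBAR → S → NP → DET; word 19 lies under S → VP → SBAR → S → VP → PP → NP → N. The lowest shared node is the S.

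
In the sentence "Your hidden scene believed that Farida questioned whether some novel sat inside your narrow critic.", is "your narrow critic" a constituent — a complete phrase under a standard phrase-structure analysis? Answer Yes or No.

These words form the whole noun phrase headed by "critic", so yes — one constituent.

Yes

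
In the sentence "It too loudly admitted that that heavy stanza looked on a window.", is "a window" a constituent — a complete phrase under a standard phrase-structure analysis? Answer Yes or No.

Yes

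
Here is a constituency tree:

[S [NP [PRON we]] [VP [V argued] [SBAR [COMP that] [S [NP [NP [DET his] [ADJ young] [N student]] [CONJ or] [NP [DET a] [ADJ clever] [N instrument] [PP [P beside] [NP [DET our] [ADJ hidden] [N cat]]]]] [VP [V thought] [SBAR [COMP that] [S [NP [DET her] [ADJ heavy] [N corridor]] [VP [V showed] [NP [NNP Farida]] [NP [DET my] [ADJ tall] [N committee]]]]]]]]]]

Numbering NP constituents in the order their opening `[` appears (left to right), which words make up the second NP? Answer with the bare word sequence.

his young student or a clever instrument beside our hidden cat

In left-to-right order the NP constituents are "we"; "his young student or a clever instrument beside our hidden cat"; "his young student"; "a clever instrument beside our hidden cat"; "our hidden cat"; "her heavy corridor"; "Farida"; "my tall committee". Number 2 is "his young student or a clever instrument beside our hidden cat".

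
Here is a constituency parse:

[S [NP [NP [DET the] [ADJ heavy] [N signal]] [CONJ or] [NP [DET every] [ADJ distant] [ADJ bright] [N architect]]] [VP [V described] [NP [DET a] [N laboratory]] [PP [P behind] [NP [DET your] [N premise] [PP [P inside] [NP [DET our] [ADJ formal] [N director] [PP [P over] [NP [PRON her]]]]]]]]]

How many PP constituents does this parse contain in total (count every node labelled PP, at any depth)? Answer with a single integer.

Scanning left to right, an opening `[PP` appears at word positions 12, 15, 19 — 3 in total.

3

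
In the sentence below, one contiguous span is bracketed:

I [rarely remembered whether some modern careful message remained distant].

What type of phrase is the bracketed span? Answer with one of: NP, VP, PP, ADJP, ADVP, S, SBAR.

VP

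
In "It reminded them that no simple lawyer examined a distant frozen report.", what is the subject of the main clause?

it

"it" is the NP that combines with the VP headed by "reminded" to form the main clause — the subject.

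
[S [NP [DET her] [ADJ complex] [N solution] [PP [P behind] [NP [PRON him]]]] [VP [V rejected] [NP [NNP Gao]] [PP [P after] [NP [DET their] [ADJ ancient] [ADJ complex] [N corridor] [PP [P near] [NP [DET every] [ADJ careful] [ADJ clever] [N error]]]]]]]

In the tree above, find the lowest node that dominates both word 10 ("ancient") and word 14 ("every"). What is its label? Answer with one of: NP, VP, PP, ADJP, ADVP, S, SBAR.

Word 10 lies under S → VP → PP → NP → ADJ; word 14 lies under S → VP → PP → NP → PP → NP → DET. The lowest shared node is the NP.

NP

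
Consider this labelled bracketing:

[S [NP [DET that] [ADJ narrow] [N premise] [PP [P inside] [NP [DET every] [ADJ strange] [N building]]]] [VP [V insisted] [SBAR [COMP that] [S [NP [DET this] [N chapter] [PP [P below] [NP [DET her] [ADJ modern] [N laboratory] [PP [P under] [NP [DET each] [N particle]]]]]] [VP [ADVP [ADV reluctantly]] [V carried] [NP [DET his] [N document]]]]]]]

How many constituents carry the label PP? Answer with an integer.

3

Scanning left to right, an opening `[PP` appears at word positions 4, 12, 16 — 3 in total.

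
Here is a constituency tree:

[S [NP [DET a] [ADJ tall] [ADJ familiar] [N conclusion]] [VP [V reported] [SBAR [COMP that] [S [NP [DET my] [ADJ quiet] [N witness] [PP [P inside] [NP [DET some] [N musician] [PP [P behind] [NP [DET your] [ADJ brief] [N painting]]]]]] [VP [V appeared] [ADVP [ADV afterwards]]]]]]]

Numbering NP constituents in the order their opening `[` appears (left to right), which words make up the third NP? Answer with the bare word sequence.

some musician behind your brief painting

In left-to-right order the NP constituents are "a tall familiar conclusion"; "my quiet witness inside some musician behind your brief painting"; "some musician behind your brief painting"; "your brief painting". Number 3 is "some musician behind your brief painting".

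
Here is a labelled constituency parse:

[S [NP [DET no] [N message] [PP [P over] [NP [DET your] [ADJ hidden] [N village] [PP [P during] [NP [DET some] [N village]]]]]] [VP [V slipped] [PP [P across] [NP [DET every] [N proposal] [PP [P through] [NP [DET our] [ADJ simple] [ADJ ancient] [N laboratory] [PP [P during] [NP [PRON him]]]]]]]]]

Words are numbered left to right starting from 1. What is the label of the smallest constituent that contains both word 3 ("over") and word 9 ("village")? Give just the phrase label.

The smallest bracket enclosing both words is [PP over your hidden village during some village], so the label is PP.

PP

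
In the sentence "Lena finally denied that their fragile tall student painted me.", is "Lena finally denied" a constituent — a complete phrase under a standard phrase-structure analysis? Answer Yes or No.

The sequence begins inside the noun phrase "Lena" and ends inside the verb phrase "finally denied that their fragile tall student painted me"; it crosses a phrase boundary, so no single node in the tree spans exactly those words.

No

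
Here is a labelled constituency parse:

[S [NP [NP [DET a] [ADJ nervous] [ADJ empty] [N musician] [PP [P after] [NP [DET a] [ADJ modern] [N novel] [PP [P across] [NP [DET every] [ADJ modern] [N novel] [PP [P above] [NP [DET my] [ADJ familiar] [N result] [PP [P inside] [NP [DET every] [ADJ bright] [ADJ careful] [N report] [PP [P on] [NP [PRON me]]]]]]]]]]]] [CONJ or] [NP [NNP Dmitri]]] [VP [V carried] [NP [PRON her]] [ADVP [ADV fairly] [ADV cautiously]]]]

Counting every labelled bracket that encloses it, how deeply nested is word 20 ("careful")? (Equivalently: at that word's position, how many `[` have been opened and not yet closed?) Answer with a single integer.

12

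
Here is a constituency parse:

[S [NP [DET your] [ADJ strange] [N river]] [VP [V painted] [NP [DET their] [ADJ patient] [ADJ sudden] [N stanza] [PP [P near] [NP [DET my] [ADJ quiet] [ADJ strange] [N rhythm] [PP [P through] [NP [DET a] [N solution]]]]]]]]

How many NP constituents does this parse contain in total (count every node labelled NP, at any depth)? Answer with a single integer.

Listing each NP by its span: [NP your strange river]; [NP their patient sudden stanza near my quiet strange rhythm through a solution]; [NP my quiet strange rhythm through a solution]; [NP a solution] — that makes 4.

4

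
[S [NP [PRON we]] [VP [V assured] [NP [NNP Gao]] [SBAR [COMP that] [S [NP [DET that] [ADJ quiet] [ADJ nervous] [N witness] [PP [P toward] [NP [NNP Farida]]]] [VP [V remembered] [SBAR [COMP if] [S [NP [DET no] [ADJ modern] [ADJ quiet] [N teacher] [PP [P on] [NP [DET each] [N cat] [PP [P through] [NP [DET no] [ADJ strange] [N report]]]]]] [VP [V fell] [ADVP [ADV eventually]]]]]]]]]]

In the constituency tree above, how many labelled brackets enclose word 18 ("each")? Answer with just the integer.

11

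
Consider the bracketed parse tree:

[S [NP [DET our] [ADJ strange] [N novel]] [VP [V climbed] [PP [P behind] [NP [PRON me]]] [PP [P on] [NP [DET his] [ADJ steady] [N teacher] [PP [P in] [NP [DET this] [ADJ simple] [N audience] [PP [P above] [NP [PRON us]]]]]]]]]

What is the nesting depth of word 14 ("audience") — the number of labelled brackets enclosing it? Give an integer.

Counting open brackets not yet closed at "audience": [S [VP [PP [NP [PP [NP [N = 7.

7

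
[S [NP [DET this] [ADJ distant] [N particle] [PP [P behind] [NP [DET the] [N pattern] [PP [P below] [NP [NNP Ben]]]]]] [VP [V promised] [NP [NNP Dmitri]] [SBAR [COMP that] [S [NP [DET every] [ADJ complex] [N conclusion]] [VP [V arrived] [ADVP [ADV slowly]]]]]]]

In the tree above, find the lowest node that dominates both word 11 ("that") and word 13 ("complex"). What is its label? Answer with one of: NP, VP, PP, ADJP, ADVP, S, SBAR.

SBAR

Word 11 lies under S → VP → SBAR → COMP; word 13 lies under S → VP → SBAR → S → NP → ADJ. The lowest shared node is the SBAR.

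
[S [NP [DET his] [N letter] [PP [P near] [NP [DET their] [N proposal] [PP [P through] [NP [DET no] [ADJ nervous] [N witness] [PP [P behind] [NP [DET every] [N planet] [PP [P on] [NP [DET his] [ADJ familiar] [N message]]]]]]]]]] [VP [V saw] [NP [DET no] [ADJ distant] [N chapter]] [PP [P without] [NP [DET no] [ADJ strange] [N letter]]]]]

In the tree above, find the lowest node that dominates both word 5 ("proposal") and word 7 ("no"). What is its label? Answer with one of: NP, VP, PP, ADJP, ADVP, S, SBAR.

NP

Word 5 lies under S → NP → PP → NP → N; word 7 lies under S → NP → PP → NP → PP → NP → DET. The lowest shared node is the NP.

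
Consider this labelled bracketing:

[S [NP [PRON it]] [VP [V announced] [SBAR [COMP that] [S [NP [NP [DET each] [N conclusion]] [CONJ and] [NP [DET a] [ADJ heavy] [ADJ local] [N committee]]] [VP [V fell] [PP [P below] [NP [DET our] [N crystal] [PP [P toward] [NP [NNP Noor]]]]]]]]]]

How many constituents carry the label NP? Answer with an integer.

6

Scanning left to right, an opening `[NP` appears at word positions 1, 4, 4, 7, 13, 16 — 6 in total.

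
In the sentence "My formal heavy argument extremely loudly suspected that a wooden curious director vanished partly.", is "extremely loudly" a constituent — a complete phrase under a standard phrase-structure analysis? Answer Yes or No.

Yes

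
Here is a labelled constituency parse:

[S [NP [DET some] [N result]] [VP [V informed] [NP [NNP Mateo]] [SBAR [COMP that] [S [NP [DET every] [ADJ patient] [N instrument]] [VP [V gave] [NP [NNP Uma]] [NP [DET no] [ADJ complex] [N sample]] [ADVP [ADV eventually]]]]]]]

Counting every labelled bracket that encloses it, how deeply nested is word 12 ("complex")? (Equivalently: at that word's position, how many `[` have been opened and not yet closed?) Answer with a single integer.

7

The word sits inside ADJ, which is inside NP, inside VP, inside S, inside SBAR, inside VP, inside S — 7 brackets in all.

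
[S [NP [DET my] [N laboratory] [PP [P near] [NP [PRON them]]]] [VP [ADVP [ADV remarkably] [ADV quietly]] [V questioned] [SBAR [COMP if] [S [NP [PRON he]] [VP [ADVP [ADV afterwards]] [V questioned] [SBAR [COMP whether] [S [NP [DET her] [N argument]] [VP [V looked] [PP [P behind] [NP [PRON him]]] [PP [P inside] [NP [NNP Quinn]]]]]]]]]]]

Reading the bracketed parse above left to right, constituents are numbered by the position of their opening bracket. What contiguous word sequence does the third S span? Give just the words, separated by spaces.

her argument looked behind him inside Quinn

Opening `[S` markers occur at word positions 1, 9, 13; the third of these opens the constituent [S her argument looked behind him inside Quinn].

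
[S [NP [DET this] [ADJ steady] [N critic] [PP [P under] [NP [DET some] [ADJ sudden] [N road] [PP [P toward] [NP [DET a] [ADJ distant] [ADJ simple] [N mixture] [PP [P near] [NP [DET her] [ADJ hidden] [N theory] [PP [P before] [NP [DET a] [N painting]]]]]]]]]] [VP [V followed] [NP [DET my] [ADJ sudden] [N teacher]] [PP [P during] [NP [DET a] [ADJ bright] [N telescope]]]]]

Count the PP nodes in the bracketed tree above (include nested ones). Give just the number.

Listing each PP by its span: [PP under some sudden road toward a distant simple mixture near her hidden theory before a painting]; [PP toward a distant simple mixture near her hidden theory before a painting]; [PP near her hidden theory before a painting]; [PP before a painting]; [PP during a bright telescope] — that makes 5.

5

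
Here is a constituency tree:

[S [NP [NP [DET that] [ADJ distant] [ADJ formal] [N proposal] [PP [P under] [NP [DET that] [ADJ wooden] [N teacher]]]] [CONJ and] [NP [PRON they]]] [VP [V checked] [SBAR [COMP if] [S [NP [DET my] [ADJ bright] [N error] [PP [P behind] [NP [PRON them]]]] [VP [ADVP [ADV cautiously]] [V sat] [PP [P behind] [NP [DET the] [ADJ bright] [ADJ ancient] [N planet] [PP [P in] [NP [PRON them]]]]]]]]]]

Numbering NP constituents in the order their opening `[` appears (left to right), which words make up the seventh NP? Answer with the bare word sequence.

the bright ancient planet in them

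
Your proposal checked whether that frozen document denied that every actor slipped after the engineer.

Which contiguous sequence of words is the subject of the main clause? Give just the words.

your proposal

"your proposal" is the NP that combines with the VP headed by "checked" to form the main clause — the subject.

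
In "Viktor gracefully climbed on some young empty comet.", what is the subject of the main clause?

The subject of the main clause is the NP immediately before the verb "climbed": "Viktor".

Viktor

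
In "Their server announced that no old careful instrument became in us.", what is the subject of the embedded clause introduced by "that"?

no old careful instrument

In the embedded clause introduced by "that" the verb is "became"; the NP preceding it, "no old careful instrument", is the subject.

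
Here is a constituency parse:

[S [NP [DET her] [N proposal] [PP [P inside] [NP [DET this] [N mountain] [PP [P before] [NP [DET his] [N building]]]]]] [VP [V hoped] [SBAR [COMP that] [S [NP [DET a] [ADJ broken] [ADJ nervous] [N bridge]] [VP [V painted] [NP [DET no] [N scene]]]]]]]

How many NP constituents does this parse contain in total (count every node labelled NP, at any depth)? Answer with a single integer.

5

The NP constituents are: [NP her proposal inside this mountain before his building]; [NP this mountain before his building]; [NP his building]; [NP a broken nervous bridge]; [NP no scene]. Total: 5.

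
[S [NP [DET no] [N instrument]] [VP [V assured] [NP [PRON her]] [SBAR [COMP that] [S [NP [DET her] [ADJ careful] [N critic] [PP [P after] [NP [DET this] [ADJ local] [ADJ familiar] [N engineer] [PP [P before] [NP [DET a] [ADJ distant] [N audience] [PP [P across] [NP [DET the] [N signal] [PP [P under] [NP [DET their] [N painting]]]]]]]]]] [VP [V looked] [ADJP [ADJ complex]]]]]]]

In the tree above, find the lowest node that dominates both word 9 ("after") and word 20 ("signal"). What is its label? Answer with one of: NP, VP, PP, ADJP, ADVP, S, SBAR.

The smallest bracket enclosing both words is [PP after this local familiar engineer before a distant audience across the signal under their painting], so the label is PP.

PP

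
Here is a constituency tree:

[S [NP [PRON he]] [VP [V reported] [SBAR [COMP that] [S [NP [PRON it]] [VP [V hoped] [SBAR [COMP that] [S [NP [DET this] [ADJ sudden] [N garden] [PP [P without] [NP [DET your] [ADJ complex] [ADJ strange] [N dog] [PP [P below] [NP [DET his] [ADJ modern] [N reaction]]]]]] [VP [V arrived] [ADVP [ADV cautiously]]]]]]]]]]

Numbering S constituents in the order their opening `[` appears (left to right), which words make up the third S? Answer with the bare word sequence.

this sudden garden without your complex strange dog below his modern reaction arrived cautiously

Opening `[S` markers occur at word positions 1, 4, 7; the third of these opens the constituent [S this sudden garden without your complex strange dog below his modern reaction arrived cautiously].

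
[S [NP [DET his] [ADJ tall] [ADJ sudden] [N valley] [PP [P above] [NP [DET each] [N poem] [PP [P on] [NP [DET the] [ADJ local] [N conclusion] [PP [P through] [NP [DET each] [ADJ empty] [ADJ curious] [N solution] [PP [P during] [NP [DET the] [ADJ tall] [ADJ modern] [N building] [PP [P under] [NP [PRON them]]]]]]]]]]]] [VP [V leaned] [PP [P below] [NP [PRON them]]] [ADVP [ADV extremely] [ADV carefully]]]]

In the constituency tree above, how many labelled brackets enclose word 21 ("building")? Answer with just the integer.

Counting open brackets not yet closed at "building": [S [NP [PP [NP [PP [NP [PP [NP [PP [NP [N = 11.

11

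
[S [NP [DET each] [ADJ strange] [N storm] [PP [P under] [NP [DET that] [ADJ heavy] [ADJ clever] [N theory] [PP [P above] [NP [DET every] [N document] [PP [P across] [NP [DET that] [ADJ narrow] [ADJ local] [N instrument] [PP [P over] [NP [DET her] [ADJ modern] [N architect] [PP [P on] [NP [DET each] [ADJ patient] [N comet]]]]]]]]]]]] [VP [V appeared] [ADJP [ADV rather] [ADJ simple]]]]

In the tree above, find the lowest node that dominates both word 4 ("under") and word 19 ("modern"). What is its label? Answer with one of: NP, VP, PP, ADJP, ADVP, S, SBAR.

Both words fall inside [PP under that heavy clever theory above every document across that narrow local instrument over her modern architect on each patient comet] (words 4–24), and no smaller constituent contains them both. Label: PP.

PP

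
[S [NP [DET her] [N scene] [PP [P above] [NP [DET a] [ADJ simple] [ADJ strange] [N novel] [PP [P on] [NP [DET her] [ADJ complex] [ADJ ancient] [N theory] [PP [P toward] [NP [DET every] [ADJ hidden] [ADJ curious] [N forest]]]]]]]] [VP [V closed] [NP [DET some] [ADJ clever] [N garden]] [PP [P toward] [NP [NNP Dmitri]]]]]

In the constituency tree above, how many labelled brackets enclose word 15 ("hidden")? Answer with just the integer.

Path from the root down to the word: S → NP → PP → NP → PP → NP → PP → NP → ADJ. That is 9 enclosing brackets.

9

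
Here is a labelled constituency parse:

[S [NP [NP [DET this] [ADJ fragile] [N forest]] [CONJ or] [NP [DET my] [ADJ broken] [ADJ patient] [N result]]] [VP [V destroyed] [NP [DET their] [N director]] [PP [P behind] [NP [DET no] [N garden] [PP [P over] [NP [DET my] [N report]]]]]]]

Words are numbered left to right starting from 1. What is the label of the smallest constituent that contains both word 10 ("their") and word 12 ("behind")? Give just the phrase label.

VP

Both words fall inside [VP destroyed their director behind no garden over my report] (words 9–17), and no smaller constituent contains them both. Label: VP.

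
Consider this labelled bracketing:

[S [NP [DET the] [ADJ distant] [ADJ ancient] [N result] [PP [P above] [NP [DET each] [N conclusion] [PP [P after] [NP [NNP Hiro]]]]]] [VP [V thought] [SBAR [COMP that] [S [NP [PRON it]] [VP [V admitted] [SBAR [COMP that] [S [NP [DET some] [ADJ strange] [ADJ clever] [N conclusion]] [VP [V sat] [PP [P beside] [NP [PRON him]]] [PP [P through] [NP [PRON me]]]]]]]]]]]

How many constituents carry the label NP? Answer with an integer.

7

Listing each NP by its span: [NP the distant ancient result above each conclusion after Hiro]; [NP each conclusion after Hiro]; [NP Hiro]; [NP it]; [NP some strange clever conclusion]; [NP him] … — that makes 7.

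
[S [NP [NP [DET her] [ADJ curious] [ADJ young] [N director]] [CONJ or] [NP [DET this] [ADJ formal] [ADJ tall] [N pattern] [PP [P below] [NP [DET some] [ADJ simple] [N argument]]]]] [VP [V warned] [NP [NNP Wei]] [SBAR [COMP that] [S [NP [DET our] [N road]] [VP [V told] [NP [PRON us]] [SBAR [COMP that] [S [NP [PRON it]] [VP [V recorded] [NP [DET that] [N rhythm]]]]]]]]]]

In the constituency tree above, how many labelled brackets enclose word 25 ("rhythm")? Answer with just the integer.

10

Path from the root down to the word: S → VP → SBAR → S → VP → SBAR → S → VP → NP → N. That is 10 enclosing brackets.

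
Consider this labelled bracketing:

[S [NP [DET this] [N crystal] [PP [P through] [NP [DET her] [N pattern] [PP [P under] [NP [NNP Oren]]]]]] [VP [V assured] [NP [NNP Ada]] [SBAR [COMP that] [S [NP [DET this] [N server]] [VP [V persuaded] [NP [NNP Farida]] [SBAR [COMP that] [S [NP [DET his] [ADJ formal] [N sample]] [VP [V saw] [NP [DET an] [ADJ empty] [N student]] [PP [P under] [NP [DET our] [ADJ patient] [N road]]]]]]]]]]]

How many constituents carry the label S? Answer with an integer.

3

Listing each S by its span: [S this crystal through her pattern under Oren assured Ada that this server persuaded Farida that his formal sample saw an empty student under our patient road]; [S this server persuaded Farida that his formal sample saw an empty student under our patient road]; [S his formal sample saw an empty student under our patient road] — that makes 3.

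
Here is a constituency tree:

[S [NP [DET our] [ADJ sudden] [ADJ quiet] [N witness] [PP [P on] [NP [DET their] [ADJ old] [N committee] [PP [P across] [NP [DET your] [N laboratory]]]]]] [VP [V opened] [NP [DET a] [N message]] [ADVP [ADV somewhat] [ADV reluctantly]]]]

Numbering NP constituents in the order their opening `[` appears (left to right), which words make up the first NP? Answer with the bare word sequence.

our sudden quiet witness on their old committee across your laboratory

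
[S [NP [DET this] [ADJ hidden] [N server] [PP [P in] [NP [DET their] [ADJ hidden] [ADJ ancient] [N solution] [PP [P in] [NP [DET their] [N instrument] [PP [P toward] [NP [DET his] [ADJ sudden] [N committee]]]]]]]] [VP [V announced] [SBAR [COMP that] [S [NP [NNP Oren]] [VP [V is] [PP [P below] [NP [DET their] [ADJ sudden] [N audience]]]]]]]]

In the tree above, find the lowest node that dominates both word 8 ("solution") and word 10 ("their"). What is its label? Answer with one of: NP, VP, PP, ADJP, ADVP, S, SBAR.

The smallest bracket enclosing both words is [NP their hidden ancient solution in their instrument toward his sudden committee], so the label is NP.

NP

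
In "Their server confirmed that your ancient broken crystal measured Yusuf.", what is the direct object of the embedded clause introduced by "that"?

Yusuf

The verb of the embedded clause introduced by "that" is "measured"; its direct object is the NP "Yusuf".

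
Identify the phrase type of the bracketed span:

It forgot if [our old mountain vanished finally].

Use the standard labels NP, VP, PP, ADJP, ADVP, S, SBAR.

S

The span is built around the head "vanished" — a clause (S).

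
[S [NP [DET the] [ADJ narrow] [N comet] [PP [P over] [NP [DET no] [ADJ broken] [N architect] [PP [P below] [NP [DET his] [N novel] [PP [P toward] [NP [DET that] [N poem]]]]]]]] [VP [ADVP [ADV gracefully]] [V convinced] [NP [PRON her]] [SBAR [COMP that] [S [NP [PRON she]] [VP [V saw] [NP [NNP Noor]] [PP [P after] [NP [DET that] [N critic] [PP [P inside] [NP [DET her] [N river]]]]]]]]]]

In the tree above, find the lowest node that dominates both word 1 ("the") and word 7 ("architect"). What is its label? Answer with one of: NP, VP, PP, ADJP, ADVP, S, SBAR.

The smallest bracket enclosing both words is [NP the narrow comet over no broken architect below his novel toward that poem], so the label is NP.

NP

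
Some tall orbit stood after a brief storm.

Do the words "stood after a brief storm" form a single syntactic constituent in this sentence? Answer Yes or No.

Yes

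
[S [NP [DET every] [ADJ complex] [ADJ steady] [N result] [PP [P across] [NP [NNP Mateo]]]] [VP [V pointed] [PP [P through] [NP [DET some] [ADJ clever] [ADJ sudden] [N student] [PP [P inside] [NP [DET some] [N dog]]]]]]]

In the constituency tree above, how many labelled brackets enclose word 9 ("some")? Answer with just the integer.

5

Counting open brackets not yet closed at "some": [S [VP [PP [NP [DET = 5.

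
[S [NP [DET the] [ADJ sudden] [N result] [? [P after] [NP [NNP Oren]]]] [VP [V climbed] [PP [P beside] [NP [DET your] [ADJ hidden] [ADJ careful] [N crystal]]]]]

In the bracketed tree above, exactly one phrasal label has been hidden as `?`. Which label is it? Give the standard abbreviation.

PP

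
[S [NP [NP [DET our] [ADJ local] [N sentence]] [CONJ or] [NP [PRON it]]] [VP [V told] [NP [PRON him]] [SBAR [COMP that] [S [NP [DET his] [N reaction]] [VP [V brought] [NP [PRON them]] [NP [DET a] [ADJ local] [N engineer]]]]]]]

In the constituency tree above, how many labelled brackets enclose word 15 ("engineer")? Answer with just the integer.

The word sits inside N, which is inside NP, inside VP, inside S, inside SBAR, inside VP, inside S — 7 brackets in all.

7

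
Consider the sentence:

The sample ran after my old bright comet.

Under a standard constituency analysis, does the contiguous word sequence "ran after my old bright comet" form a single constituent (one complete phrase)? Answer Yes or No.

Yes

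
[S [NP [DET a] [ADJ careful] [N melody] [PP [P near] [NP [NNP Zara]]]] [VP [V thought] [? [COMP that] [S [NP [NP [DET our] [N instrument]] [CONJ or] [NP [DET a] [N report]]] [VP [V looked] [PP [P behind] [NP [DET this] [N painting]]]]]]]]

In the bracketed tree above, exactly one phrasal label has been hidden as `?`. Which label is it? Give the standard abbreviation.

SBAR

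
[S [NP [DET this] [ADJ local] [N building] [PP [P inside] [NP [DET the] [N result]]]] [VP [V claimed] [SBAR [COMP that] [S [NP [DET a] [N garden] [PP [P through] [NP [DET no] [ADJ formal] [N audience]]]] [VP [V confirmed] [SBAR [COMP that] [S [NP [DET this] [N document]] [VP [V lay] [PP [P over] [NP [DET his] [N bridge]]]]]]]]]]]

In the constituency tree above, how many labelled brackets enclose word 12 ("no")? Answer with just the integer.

8

Path from the root down to the word: S → VP → SBAR → S → NP → PP → NP → DET. That is 8 enclosing brackets.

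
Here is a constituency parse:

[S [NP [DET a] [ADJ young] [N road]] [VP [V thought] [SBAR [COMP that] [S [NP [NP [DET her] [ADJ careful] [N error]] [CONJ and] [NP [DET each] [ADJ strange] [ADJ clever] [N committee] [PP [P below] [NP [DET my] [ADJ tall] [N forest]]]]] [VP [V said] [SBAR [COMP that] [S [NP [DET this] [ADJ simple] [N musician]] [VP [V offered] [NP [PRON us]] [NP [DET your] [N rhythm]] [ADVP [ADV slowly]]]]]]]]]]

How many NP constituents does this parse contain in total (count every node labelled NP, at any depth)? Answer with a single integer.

The NP constituents are: [NP a young road]; [NP her careful error and each strange clever committee below my tall forest]; [NP her careful error]; [NP each strange clever committee below my tall forest]; [NP my tall forest]; [NP this simple musician] …. Total: 8.

8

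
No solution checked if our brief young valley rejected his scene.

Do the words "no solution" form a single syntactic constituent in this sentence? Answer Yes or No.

Yes

"no solution" is exactly the noun phrase [NP no solution], a complete constituent.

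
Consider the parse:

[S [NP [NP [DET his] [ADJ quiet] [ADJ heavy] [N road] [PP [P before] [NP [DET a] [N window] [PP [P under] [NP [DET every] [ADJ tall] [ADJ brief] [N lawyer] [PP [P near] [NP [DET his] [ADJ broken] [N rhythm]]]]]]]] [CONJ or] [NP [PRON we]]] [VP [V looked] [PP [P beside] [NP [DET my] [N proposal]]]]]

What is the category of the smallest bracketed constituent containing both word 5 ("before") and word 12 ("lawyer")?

PP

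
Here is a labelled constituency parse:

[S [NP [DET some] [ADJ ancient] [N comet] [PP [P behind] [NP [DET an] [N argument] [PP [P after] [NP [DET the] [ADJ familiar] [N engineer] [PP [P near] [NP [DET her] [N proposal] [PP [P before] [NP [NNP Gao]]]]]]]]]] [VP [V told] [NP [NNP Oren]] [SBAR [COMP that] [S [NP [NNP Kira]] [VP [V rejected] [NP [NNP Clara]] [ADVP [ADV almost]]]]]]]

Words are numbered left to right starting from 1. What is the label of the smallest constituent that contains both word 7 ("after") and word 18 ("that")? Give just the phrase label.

Word 7 lies under S → NP → PP → NP → PP → P; word 18 lies under S → VP → SBAR → COMP. The lowest shared node is the S.

S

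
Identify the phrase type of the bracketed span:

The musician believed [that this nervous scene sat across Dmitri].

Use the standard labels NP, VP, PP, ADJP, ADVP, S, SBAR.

The span is built around the complementizer "that" — a subordinate clause (SBAR).

SBAR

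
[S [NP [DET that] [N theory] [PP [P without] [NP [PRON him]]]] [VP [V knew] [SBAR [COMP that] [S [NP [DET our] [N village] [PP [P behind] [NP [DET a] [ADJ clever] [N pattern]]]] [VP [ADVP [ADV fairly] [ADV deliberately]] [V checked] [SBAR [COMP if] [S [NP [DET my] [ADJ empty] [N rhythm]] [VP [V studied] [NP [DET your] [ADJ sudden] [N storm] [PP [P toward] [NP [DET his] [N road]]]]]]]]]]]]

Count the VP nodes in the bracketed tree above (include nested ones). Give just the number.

Listing each VP by its span: [VP knew that our village behind a clever pattern fairly deliberately checked if my empty rhythm studied your sudden storm toward his road]; [VP fairly deliberately checked if my empty rhythm studied your sudden storm toward his road]; [VP studied your sudden storm toward his road] — that makes 3.

3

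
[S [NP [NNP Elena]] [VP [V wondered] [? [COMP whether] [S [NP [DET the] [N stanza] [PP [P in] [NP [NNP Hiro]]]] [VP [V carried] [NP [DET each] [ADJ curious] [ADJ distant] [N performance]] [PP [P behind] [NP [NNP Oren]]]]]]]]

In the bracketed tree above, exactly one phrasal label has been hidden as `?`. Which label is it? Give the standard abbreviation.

A constituent whose immediate children are COMP 'whether', S is a subordinate clause: SBAR.

SBAR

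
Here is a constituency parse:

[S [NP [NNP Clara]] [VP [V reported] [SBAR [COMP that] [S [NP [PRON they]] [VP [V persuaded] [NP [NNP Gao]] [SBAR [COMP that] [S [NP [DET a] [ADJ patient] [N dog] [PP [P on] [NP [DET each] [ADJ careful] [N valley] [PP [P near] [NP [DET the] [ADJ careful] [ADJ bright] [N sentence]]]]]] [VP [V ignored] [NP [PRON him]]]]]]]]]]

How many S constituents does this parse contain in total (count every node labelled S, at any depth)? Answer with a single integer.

Listing each S by its span: [S Clara reported that they persuaded Gao that a patient dog on each careful valley near the careful bright sentence ignored him]; [S they persuaded Gao that a patient dog on each careful valley near the careful bright sentence ignored him]; [S a patient dog on each careful valley near the careful bright sentence ignored him] — that makes 3.

3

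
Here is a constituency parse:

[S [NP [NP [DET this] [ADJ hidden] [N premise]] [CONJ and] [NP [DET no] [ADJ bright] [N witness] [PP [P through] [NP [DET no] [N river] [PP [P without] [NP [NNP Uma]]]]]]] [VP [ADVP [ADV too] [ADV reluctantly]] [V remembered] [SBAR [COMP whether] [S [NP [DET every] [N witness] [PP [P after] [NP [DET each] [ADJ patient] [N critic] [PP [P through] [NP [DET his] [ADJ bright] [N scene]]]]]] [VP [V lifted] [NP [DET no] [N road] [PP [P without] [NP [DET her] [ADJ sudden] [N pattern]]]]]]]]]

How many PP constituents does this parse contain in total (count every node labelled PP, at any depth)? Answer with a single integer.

Scanning left to right, an opening `[PP` appears at word positions 8, 11, 19, 23, 30 — 5 in total.

5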